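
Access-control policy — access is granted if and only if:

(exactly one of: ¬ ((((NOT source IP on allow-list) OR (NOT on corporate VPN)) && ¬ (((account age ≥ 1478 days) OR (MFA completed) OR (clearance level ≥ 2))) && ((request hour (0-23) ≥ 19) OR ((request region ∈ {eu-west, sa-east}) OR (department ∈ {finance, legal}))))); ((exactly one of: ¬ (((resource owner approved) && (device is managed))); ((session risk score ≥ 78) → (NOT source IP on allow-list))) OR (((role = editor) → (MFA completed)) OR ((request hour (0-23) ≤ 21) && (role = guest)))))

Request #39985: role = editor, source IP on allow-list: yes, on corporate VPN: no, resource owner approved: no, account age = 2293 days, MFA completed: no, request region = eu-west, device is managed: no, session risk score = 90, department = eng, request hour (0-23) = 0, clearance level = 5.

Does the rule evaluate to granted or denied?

Atomic conditions:
  NOT source IP on allow-list: yes → false
  NOT on corporate VPN: no → true
  account age ≥ 1478 days: 2293 ≥ 1478 is true
  MFA completed: no → false
  clearance level ≥ 2: 5 ≥ 2 is true
  request hour (0-23) ≥ 19: 0 ≥ 19 is false
  request region ∈ {eu-west, sa-east}: eu-west is in the set → true
  department ∈ {finance, legal}: eng is not in the set → false
  resource owner approved: no → false
  device is managed: no → false
  session risk score ≥ 78: 90 ≥ 78 is true
  role = editor: editor == editor is true
  request hour (0-23) ≤ 21: 0 ≤ 21 is true
  role = guest: editor == guest is false
Combine:
[1.1.1] false OR true = true
[1.1.2.1] true OR false OR true = true
[1.1.2] NOT true = false
[1.1.3.2] true OR false = true
[1.1.3] false OR true = true
[1.1] true AND false AND true = false
[1] NOT false = true
[2.1.1.1] false AND false = false
[2.1.1] NOT false = true
[2.1.2] true → false = false
[2.1] exactly-one(true, false) = true
[2.2.1] true → false = false
[2.2.2] true AND false = false
[2.2] false OR false = false
[2] true OR false = true
[root] exactly-one(true, true) = false
Overall: false → denied

Denied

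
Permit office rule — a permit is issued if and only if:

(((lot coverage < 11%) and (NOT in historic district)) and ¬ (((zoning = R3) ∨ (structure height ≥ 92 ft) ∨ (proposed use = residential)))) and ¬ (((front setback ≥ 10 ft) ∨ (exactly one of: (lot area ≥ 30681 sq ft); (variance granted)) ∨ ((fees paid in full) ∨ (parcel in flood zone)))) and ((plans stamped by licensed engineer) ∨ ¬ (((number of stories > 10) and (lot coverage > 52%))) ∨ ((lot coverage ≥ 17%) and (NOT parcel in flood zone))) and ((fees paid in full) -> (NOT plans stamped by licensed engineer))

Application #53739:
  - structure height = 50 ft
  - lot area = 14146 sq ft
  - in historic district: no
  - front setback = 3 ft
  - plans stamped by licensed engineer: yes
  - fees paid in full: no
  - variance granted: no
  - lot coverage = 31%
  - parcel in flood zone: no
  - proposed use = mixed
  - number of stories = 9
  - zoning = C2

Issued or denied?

Denied

Atomic conditions:
  lot coverage < 11%: 31 < 11 is false
  NOT in historic district: no → true
  zoning = R3: C2 == R3 is false
  structure height ≥ 92 ft: 50 ≥ 92 is false
  proposed use = residential: mixed == residential is false
  front setback ≥ 10 ft: 3 ≥ 10 is false
  lot area ≥ 30681 sq ft: 14146 ≥ 30681 is false
  variance granted: no → false
  fees paid in full: no → false
  parcel in flood zone: no → false
  plans stamped by licensed engineer: yes → true
  number of stories > 10: 9 > 10 is false
  lot coverage > 52%: 31 > 52 is false
  lot coverage ≥ 17%: 31 ≥ 17 is true
  NOT parcel in flood zone: no → true
  NOT plans stamped by licensed engineer: yes → false
Combine:
[1.1] false AND true = false
[1.2.1] false OR false OR false = false
[1.2] NOT false = true
[1] false AND true = false
[2.1.2] exactly-one(false, false) = false
[2.1.3] false OR false = false
[2.1] false OR false OR false = false
[2] NOT false = true
[3.2.1] false AND false = false
[3.2] NOT false = true
[3.3] true AND true = true
[3] true OR true OR true = true
[4] false → false (antecedent false ⇒ implication holds) = true
[root] false AND true AND true AND true = false
Overall: false → denied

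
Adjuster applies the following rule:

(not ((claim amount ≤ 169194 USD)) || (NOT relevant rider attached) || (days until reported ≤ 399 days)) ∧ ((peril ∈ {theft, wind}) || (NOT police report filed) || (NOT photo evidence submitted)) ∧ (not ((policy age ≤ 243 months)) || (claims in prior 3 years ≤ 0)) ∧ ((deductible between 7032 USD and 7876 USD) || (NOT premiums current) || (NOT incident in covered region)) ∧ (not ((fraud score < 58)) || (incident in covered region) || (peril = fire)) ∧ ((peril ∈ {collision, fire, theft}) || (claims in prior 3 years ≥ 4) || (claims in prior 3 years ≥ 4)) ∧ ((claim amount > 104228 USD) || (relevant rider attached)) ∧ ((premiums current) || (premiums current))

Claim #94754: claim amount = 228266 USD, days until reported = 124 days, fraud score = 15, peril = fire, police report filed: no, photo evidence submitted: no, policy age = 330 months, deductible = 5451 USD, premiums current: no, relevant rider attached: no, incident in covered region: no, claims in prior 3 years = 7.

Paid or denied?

Denied

Atomic conditions:
  claim amount ≤ 169194 USD: 228266 ≤ 169194 is false
  NOT relevant rider attached: no → true
  days until reported ≤ 399 days: 124 ≤ 399 is true
  peril ∈ {theft, wind}: fire is not in the set → false
  NOT police report filed: no → true
  NOT photo evidence submitted: no → true
  policy age ≤ 243 months: 330 ≤ 243 is false
  claims in prior 3 years ≤ 0: 7 ≤ 0 is false
  deductible between 7032 USD and 7876 USD: 5451 in [7032, 7876] is false
  NOT premiums current: no → true
  NOT incident in covered region: no → true
  fraud score < 58: 15 < 58 is true
  incident in covered region: no → false
  peril = fire: fire == fire is true
  peril ∈ {collision, fire, theft}: fire is in the set → true
  claims in prior 3 years ≥ 4: 7 ≥ 4 is true
  claim amount > 104228 USD: 228266 > 104228 is true
  relevant rider attached: no → false
  premiums current: no → false
Combine:
[1.1] NOT false = true
[1] true OR true OR true = true
[2] false OR true OR true = true
[3.1] NOT false = true
[3] true OR false = true
[4] false OR true OR true = true
[5.1] NOT true = false
[5] false OR false OR true = true
[6] true OR true OR true = true
[7] true OR false = true
[8] false OR false = false
[root] true AND true AND true AND true AND true AND true AND true AND false = false
Overall: false → denied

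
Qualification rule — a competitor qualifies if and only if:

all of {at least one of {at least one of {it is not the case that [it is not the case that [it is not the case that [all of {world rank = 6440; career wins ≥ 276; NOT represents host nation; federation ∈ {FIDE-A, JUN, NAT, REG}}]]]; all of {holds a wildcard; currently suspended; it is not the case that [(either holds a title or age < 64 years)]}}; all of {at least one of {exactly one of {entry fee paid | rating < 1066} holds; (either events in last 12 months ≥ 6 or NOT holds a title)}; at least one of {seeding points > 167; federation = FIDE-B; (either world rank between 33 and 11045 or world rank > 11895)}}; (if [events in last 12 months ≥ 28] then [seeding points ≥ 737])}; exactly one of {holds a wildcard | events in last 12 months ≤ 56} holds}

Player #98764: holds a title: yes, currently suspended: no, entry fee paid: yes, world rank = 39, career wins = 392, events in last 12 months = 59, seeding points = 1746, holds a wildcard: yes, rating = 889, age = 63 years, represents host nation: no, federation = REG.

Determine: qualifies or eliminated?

Qualifies

Atomic conditions:
  world rank = 6440: 39 == 6440 is false
  career wins ≥ 276: 392 ≥ 276 is true
  NOT represents host nation: no → true
  federation ∈ {FIDE-A, JUN, NAT, REG}: REG is in the set → true
  holds a wildcard: yes → true
  currently suspended: no → false
  holds a title: yes → true
  age < 64 years: 63 < 64 is true
  entry fee paid: yes → true
  rating < 1066: 889 < 1066 is true
  events in last 12 months ≥ 6: 59 ≥ 6 is true
  NOT holds a title: yes → false
  seeding points > 167: 1746 > 167 is true
  federation = FIDE-B: REG == FIDE-B is false
  world rank between 33 and 11045: 39 in [33, 11045] is true
  world rank > 11895: 39 > 11895 is false
  events in last 12 months ≥ 28: 59 ≥ 28 is true
  seeding points ≥ 737: 1746 ≥ 737 is true
  events in last 12 months ≤ 56: 59 ≤ 56 is false
Combine:
[1.1.1.1.1.1] false AND true AND true AND true = false
[1.1.1.1.1] NOT false = true
[1.1.1.1] NOT true = false
[1.1.1] NOT false = true
[1.1.2.3.1] true OR true = true
[1.1.2.3] NOT true = false
[1.1.2] true AND false AND false = false
[1.1] true OR false = true
[1.2.1.1] exactly-one(true, true) = false
[1.2.1.2] true OR false = true
[1.2.1] false OR true = true
[1.2.2.3] true OR false = true
[1.2.2] true OR false OR true = true
[1.2] true AND true = true
[1.3] true → true = true
[1] true OR true OR true = true
[2] exactly-one(true, false) = true
[root] true AND true = true
Overall: true → qualifies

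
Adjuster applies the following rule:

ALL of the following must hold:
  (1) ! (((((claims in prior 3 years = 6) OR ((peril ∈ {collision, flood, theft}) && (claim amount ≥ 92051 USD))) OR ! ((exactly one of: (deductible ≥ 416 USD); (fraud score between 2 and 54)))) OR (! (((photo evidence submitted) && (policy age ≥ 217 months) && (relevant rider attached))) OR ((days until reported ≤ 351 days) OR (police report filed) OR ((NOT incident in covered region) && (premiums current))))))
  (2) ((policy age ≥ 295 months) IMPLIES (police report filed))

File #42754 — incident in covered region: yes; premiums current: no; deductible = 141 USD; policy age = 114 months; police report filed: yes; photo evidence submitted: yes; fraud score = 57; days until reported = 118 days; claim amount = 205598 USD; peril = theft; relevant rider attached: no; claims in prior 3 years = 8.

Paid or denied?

Atomic conditions:
  claims in prior 3 years = 6: 8 == 6 is false
  peril ∈ {collision, flood, theft}: theft is in the set → true
  claim amount ≥ 92051 USD: 205598 ≥ 92051 is true
  deductible ≥ 416 USD: 141 ≥ 416 is false
  fraud score between 2 and 54: 57 in [2, 54] is false
  photo evidence submitted: yes → true
  policy age ≥ 217 months: 114 ≥ 217 is false
  relevant rider attached: no → false
  days until reported ≤ 351 days: 118 ≤ 351 is true
  police report filed: yes → true
  NOT incident in covered region: yes → false
  premiums current: no → false
  policy age ≥ 295 months: 114 ≥ 295 is false
Combine:
[1.1.1.1.2] true AND true = true
[1.1.1.1] false OR true = true
[1.1.1.2.1] exactly-one(false, false) = false
[1.1.1.2] NOT false = true
[1.1.1] true OR true = true
[1.1.2.1.1] true AND false AND false = false
[1.1.2.1] NOT false = true
[1.1.2.2.3] false AND false = false
[1.1.2.2] true OR true OR false = true
[1.1.2] true OR true = true
[1.1] true OR true = true
[1] NOT true = false
[2] false → true (antecedent false ⇒ implication holds) = true
[root] false AND true = false
Overall: false → denied

Denied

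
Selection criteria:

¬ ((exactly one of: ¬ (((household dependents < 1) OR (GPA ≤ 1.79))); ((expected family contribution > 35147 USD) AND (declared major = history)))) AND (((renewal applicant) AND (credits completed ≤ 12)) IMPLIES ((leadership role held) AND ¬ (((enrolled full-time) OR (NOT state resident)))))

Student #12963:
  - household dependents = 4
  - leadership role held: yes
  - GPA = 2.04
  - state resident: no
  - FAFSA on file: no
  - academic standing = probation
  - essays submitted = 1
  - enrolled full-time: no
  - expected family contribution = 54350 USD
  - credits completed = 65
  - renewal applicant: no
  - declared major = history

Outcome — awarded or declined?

Awarded

Atomic conditions:
  household dependents < 1: 4 < 1 is false
  GPA ≤ 1.79: 2.04 ≤ 1.79 is false
  expected family contribution > 35147 USD: 54350 > 35147 is true
  declared major = history: history == history is true
  renewal applicant: no → false
  credits completed ≤ 12: 65 ≤ 12 is false
  leadership role held: yes → true
  enrolled full-time: no → false
  NOT state resident: no → true
Combine:
[1.1.1.1] false OR false = false
[1.1.1] NOT false = true
[1.1.2] true AND true = true
[1.1] exactly-one(true, true) = false
[1] NOT false = true
[2.1] false AND false = false
[2.2.2.1] false OR true = true
[2.2.2] NOT true = false
[2.2] true AND false = false
[2] false → false (antecedent false ⇒ implication holds) = true
[root] true AND true = true
Overall: true → awarded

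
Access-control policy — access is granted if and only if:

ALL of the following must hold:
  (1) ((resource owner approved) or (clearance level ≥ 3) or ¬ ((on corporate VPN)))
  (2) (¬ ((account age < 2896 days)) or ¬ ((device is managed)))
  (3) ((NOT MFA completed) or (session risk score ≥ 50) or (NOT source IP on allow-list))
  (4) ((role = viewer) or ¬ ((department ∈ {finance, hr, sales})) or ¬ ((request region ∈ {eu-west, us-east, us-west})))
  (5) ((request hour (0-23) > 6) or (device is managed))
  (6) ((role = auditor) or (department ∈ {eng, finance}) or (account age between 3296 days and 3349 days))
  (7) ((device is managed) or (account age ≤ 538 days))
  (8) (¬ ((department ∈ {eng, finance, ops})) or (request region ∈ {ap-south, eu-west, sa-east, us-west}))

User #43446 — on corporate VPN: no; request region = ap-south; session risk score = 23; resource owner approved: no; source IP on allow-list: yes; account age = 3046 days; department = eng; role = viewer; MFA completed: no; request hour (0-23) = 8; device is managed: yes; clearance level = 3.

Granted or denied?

Atomic conditions:
  resource owner approved: no → false
  clearance level ≥ 3: 3 ≥ 3 is true
  on corporate VPN: no → false
  account age < 2896 days: 3046 < 2896 is false
  device is managed: yes → true
  NOT MFA completed: no → true
  session risk score ≥ 50: 23 ≥ 50 is false
  NOT source IP on allow-list: yes → false
  role = viewer: viewer == viewer is true
  department ∈ {finance, hr, sales}: eng is not in the set → false
  request region ∈ {eu-west, us-east, us-west}: ap-south is not in the set → false
  request hour (0-23) > 6: 8 > 6 is true
  role = auditor: viewer == auditor is false
  department ∈ {eng, finance}: eng is in the set → true
  account age between 3296 days and 3349 days: 3046 in [3296, 3349] is false
  account age ≤ 538 days: 3046 ≤ 538 is false
  department ∈ {eng, finance, ops}: eng is in the set → true
  request region ∈ {ap-south, eu-west, sa-east, us-west}: ap-south is in the set → true
Combine:
[1.3] NOT false = true
[1] false OR true OR true = true
[2.1] NOT false = true
[2.2] NOT true = false
[2] true OR false = true
[3] true OR false OR false = true
[4.2] NOT false = true
[4.3] NOT false = true
[4] true OR true OR true = true
[5] true OR true = true
[6] false OR true OR false = true
[7] true OR false = true
[8.1] NOT true = false
[8] false OR true = true
[root] true AND true AND true AND true AND true AND true AND true AND true = true
Overall: true → granted

Granted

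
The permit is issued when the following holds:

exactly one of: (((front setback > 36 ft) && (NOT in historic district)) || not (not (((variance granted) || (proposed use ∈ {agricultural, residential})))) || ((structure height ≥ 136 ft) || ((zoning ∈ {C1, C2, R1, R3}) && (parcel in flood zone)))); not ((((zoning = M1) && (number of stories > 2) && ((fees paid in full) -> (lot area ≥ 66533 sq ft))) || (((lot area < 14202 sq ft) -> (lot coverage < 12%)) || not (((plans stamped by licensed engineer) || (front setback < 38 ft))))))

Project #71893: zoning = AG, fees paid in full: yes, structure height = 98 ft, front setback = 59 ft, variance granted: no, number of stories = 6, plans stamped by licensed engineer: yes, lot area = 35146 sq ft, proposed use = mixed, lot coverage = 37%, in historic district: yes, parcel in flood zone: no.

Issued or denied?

Atomic conditions:
  front setback > 36 ft: 59 > 36 is true
  NOT in historic district: yes → false
  variance granted: no → false
  proposed use ∈ {agricultural, residential}: mixed is not in the set → false
  structure height ≥ 136 ft: 98 ≥ 136 is false
  zoning ∈ {C1, C2, R1, R3}: AG is not in the set → false
  parcel in flood zone: no → false
  zoning = M1: AG == M1 is false
  number of stories > 2: 6 > 2 is true
  fees paid in full: yes → true
  lot area ≥ 66533 sq ft: 35146 ≥ 66533 is false
  lot area < 14202 sq ft: 35146 < 14202 is false
  lot coverage < 12%: 37 < 12 is false
  plans stamped by licensed engineer: yes → true
  front setback < 38 ft: 59 < 38 is false
Combine:
[1.1] true AND false = false
[1.2.1.1] false OR false = false
[1.2.1] NOT false = true
[1.2] NOT true = false
[1.3.2] false AND false = false
[1.3] false OR false = false
[1] false OR false OR false = false
[2.1.1.3] true → false = false
[2.1.1] false AND true AND false = false
[2.1.2.1] false → false (antecedent false ⇒ implication holds) = true
[2.1.2.2.1] true OR false = true
[2.1.2.2] NOT true = false
[2.1.2] true OR false = true
[2.1] false OR true = true
[2] NOT true = false
[root] exactly-one(false, false) = false
Overall: false → denied

Denied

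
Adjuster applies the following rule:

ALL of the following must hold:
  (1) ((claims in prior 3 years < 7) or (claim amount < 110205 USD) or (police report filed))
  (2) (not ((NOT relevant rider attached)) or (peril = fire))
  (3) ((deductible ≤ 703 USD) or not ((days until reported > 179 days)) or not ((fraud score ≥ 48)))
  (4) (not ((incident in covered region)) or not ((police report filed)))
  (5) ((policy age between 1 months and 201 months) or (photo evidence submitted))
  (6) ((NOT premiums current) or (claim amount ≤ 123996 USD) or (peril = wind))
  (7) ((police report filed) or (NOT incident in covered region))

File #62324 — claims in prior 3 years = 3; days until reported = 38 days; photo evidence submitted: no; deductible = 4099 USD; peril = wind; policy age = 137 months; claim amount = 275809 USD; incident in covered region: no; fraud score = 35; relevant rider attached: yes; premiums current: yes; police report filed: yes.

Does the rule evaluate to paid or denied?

Paid

Atomic conditions:
  claims in prior 3 years < 7: 3 < 7 is true
  claim amount < 110205 USD: 275809 < 110205 is false
  police report filed: yes → true
  NOT relevant rider attached: yes → false
  peril = fire: wind == fire is false
  deductible ≤ 703 USD: 4099 ≤ 703 is false
  days until reported > 179 days: 38 > 179 is false
  fraud score ≥ 48: 35 ≥ 48 is false
  incident in covered region: no → false
  policy age between 1 months and 201 months: 137 in [1, 201] is true
  photo evidence submitted: no → false
  NOT premiums current: yes → false
  claim amount ≤ 123996 USD: 275809 ≤ 123996 is false
  peril = wind: wind == wind is true
  NOT incident in covered region: no → true
Combine:
[1] true OR false OR true = true
[2.1] NOT false = true
[2] true OR false = true
[3.2] NOT false = true
[3.3] NOT false = true
[3] false OR true OR true = true
[4.1] NOT false = true
[4.2] NOT true = false
[4] true OR false = true
[5] true OR false = true
[6] false OR false OR true = true
[7] true OR true = true
[root] true AND true AND true AND true AND true AND true AND true = true
Overall: true → paid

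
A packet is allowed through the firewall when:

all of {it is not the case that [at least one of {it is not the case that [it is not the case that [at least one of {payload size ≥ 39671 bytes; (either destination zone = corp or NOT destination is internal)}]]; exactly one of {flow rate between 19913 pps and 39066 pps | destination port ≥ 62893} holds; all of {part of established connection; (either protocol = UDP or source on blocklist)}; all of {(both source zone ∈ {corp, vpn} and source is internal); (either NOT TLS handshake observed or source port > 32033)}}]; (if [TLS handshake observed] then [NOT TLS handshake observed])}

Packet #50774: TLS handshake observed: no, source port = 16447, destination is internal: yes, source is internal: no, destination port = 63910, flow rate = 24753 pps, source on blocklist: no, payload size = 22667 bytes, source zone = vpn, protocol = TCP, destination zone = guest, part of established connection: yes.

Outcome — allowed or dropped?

Atomic conditions:
  payload size ≥ 39671 bytes: 22667 ≥ 39671 is false
  destination zone = corp: guest == corp is false
  NOT destination is internal: yes → false
  flow rate between 19913 pps and 39066 pps: 24753 in [19913, 39066] is true
  destination port ≥ 62893: 63910 ≥ 62893 is true
  part of established connection: yes → true
  protocol = UDP: TCP == UDP is false
  source on blocklist: no → false
  source zone ∈ {corp, vpn}: vpn is in the set → true
  source is internal: no → false
  NOT TLS handshake observed: no → true
  source port > 32033: 16447 > 32033 is false
  TLS handshake observed: no → false
Combine:
[1.1.1.1.1.2] false OR false = false
[1.1.1.1.1] false OR false = false
[1.1.1.1] NOT false = true
[1.1.1] NOT true = false
[1.1.2] exactly-one(true, true) = false
[1.1.3.2] false OR false = false
[1.1.3] true AND false = false
[1.1.4.1] true AND false = false
[1.1.4.2] true OR false = true
[1.1.4] false AND true = false
[1.1] false OR false OR false OR false = false
[1] NOT false = true
[2] false → true (antecedent false ⇒ implication holds) = true
[root] true AND true = true
Overall: true → allowed

Allowed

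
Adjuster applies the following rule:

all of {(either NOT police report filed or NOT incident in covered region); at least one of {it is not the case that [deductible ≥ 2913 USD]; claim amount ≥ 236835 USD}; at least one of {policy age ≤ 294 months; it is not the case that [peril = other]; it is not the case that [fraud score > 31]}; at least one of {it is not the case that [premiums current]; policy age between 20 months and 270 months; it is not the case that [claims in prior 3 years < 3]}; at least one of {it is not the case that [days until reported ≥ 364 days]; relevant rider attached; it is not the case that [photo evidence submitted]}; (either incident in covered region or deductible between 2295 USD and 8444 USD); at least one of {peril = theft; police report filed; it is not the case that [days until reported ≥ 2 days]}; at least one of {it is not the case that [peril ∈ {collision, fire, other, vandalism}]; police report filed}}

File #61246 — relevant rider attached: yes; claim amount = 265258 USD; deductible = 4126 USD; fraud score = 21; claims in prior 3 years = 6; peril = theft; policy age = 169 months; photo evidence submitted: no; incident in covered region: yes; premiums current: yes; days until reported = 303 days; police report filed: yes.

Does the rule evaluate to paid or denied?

Denied

Atomic conditions:
  NOT police report filed: yes → false
  NOT incident in covered region: yes → false
  deductible ≥ 2913 USD: 4126 ≥ 2913 is true
  claim amount ≥ 236835 USD: 265258 ≥ 236835 is true
  policy age ≤ 294 months: 169 ≤ 294 is true
  peril = other: theft == other is false
  fraud score > 31: 21 > 31 is false
  premiums current: yes → true
  policy age between 20 months and 270 months: 169 in [20, 270] is true
  claims in prior 3 years < 3: 6 < 3 is false
  days until reported ≥ 364 days: 303 ≥ 364 is false
  relevant rider attached: yes → true
  photo evidence submitted: no → false
  incident in covered region: yes → true
  deductible between 2295 USD and 8444 USD: 4126 in [2295, 8444] is true
  peril = theft: theft == theft is true
  police report filed: yes → true
  days until reported ≥ 2 days: 303 ≥ 2 is true
  peril ∈ {collision, fire, other, vandalism}: theft is not in the set → false
Combine:
[1] false OR false = false
[2.1] NOT true = false
[2] false OR true = true
[3.2] NOT false = true
[3.3] NOT false = true
[3] true OR true OR true = true
[4.1] NOT true = false
[4.3] NOT false = true
[4] false OR true OR true = true
[5.1] NOT false = true
[5.3] NOT false = true
[5] true OR true OR true = true
[6] true OR true = true
[7.3] NOT true = false
[7] true OR true OR false = true
[8.1] NOT false = true
[8] true OR true = true
[root] false AND true AND true AND true AND true AND true AND true AND true = false
Overall: false → denied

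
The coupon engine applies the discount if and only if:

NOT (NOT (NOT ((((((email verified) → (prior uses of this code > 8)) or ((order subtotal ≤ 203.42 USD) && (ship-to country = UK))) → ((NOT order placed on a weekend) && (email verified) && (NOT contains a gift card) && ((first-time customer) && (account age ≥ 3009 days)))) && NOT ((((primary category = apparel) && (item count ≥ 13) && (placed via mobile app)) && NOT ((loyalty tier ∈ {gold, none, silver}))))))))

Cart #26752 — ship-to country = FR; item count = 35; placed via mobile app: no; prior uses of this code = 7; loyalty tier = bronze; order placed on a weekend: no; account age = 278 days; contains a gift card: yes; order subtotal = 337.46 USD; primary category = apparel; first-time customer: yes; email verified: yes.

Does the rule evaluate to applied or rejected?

Atomic conditions:
  email verified: yes → true
  prior uses of this code > 8: 7 > 8 is false
  order subtotal ≤ 203.42 USD: 337.46 ≤ 203.42 is false
  ship-to country = UK: FR == UK is false
  NOT order placed on a weekend: no → true
  NOT contains a gift card: yes → false
  first-time customer: yes → true
  account age ≥ 3009 days: 278 ≥ 3009 is false
  primary category = apparel: apparel == apparel is true
  item count ≥ 13: 35 ≥ 13 is true
  placed via mobile app: no → false
  loyalty tier ∈ {gold, none, silver}: bronze is not in the set → false
Combine:
[1.1.1.1.1.1] true → false = false
[1.1.1.1.1.2] false AND false = false
[1.1.1.1.1] false OR false = false
[1.1.1.1.2.4] true AND false = false
[1.1.1.1.2] true AND true AND false AND false = false
[1.1.1.1] false → false (antecedent false ⇒ implication holds) = true
[1.1.1.2.1.1] true AND true AND false = false
[1.1.1.2.1.2] NOT false = true
[1.1.1.2.1] false AND true = false
[1.1.1.2] NOT false = true
[1.1.1] true AND true = true
[1.1] NOT true = false
[1] NOT false = true
[root] NOT true = false
Overall: false → rejected

Rejected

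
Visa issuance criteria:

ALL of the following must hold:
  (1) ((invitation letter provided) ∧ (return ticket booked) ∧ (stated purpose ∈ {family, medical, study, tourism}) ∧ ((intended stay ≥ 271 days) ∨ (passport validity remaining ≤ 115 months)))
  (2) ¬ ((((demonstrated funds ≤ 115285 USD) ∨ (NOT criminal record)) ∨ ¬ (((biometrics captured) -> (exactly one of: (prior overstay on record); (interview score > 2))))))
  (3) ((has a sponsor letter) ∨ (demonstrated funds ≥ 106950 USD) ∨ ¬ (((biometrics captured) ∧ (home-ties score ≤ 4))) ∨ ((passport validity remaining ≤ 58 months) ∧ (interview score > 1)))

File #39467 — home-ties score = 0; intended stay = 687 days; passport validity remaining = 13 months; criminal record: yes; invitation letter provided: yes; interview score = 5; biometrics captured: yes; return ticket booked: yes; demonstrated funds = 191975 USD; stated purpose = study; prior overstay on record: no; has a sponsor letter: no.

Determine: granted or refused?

Granted

Atomic conditions:
  invitation letter provided: yes → true
  return ticket booked: yes → true
  stated purpose ∈ {family, medical, study, tourism}: study is in the set → true
  intended stay ≥ 271 days: 687 ≥ 271 is true
  passport validity remaining ≤ 115 months: 13 ≤ 115 is true
  demonstrated funds ≤ 115285 USD: 191975 ≤ 115285 is false
  NOT criminal record: yes → false
  biometrics captured: yes → true
  prior overstay on record: no → false
  interview score > 2: 5 > 2 is true
  has a sponsor letter: no → false
  demonstrated funds ≥ 106950 USD: 191975 ≥ 106950 is true
  home-ties score ≤ 4: 0 ≤ 4 is true
  passport validity remaining ≤ 58 months: 13 ≤ 58 is true
  interview score > 1: 5 > 1 is true
Combine:
[1.4] true OR true = true
[1] true AND true AND true AND true = true
[2.1.1] false OR false = false
[2.1.2.1.2] exactly-one(false, true) = true
[2.1.2.1] true → true = true
[2.1.2] NOT true = false
[2.1] false OR false = false
[2] NOT false = true
[3.3.1] true AND true = true
[3.3] NOT true = false
[3.4] true AND true = true
[3] false OR true OR false OR true = true
[root] true AND true AND true = true
Overall: true → granted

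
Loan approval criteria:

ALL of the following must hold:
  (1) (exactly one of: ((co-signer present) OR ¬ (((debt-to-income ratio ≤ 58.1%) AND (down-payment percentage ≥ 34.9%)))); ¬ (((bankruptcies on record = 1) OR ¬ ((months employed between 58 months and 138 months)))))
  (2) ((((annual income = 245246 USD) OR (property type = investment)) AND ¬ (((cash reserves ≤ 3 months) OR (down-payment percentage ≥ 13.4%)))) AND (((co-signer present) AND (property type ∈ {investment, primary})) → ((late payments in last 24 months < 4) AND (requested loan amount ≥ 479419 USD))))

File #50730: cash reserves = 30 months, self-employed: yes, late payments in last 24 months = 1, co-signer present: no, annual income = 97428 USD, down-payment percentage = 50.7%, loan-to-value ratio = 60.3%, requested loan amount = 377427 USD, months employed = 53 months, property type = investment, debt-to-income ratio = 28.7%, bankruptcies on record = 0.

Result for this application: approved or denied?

Atomic conditions:
  co-signer present: no → false
  debt-to-income ratio ≤ 58.1%: 28.7 ≤ 58.1 is true
  down-payment percentage ≥ 34.9%: 50.7 ≥ 34.9 is true
  bankruptcies on record = 1: 0 == 1 is false
  months employed between 58 months and 138 months: 53 in [58, 138] is false
  annual income = 245246 USD: 97428 == 245246 is false
  property type = investment: investment == investment is true
  cash reserves ≤ 3 months: 30 ≤ 3 is false
  down-payment percentage ≥ 13.4%: 50.7 ≥ 13.4 is true
  property type ∈ {investment, primary}: investment is in the set → true
  late payments in last 24 months < 4: 1 < 4 is true
  requested loan amount ≥ 479419 USD: 377427 ≥ 479419 is false
Combine:
[1.1.2.1] true AND true = true
[1.1.2] NOT true = false
[1.1] false OR false = false
[1.2.1.2] NOT false = true
[1.2.1] false OR true = true
[1.2] NOT true = false
[1] exactly-one(false, false) = false
[2.1.1] false OR true = true
[2.1.2.1] false OR true = true
[2.1.2] NOT true = false
[2.1] true AND false = false
[2.2.1] false AND true = false
[2.2.2] true AND false = false
[2.2] false → false (antecedent false ⇒ implication holds) = true
[2] false AND true = false
[root] false AND false = false
Overall: false → denied

Denied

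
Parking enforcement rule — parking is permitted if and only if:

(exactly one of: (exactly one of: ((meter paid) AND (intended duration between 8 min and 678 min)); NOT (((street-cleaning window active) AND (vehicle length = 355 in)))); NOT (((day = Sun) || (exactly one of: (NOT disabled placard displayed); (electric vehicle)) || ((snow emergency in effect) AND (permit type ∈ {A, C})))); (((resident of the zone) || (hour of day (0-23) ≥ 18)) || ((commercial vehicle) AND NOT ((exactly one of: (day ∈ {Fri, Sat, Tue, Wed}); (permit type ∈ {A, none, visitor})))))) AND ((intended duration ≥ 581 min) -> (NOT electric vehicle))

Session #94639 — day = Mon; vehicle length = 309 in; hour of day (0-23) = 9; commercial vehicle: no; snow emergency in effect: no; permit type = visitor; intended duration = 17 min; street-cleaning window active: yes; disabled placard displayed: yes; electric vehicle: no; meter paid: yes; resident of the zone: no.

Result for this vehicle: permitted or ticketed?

Permitted

Atomic conditions:
  meter paid: yes → true
  intended duration between 8 min and 678 min: 17 in [8, 678] is true
  street-cleaning window active: yes → true
  vehicle length = 355 in: 309 == 355 is false
  day = Sun: Mon == Sun is false
  NOT disabled placard displayed: yes → false
  electric vehicle: no → false
  snow emergency in effect: no → false
  permit type ∈ {A, C}: visitor is not in the set → false
  resident of the zone: no → false
  hour of day (0-23) ≥ 18: 9 ≥ 18 is false
  commercial vehicle: no → false
  day ∈ {Fri, Sat, Tue, Wed}: Mon is not in the set → false
  permit type ∈ {A, none, visitor}: visitor is in the set → true
  intended duration ≥ 581 min: 17 ≥ 581 is false
  NOT electric vehicle: no → true
Combine:
[1.1.1] true AND true = true
[1.1.2.1] true AND false = false
[1.1.2] NOT false = true
[1.1] exactly-one(true, true) = false
[1.2.1.2] exactly-one(false, false) = false
[1.2.1.3] false AND false = false
[1.2.1] false OR false OR false = false
[1.2] NOT false = true
[1.3.1] false OR false = false
[1.3.2.2.1] exactly-one(false, true) = true
[1.3.2.2] NOT true = false
[1.3.2] false AND false = false
[1.3] false OR false = false
[1] exactly-one(false, true, false) = true
[2] false → true (antecedent false ⇒ implication holds) = true
[root] true AND true = true
Overall: true → permitted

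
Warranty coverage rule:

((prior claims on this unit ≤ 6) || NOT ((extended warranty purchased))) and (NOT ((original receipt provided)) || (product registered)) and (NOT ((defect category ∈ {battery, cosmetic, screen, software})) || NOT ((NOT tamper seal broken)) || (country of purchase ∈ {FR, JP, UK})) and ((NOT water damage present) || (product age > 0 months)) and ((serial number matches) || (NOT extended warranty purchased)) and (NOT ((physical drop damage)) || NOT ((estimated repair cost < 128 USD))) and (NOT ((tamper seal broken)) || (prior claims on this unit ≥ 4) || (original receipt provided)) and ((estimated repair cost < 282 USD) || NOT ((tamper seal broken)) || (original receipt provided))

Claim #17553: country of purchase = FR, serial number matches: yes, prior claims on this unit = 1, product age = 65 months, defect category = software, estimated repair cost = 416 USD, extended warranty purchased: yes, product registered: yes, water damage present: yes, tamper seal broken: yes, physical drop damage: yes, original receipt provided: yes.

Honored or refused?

Atomic conditions:
  prior claims on this unit ≤ 6: 1 ≤ 6 is true
  extended warranty purchased: yes → true
  original receipt provided: yes → true
  product registered: yes → true
  defect category ∈ {battery, cosmetic, screen, software}: software is in the set → true
  NOT tamper seal broken: yes → false
  country of purchase ∈ {FR, JP, UK}: FR is in the set → true
  NOT water damage present: yes → false
  product age > 0 months: 65 > 0 is true
  serial number matches: yes → true
  NOT extended warranty purchased: yes → false
  physical drop damage: yes → true
  estimated repair cost < 128 USD: 416 < 128 is false
  tamper seal broken: yes → true
  prior claims on this unit ≥ 4: 1 ≥ 4 is false
  estimated repair cost < 282 USD: 416 < 282 is false
Combine:
[1.2] NOT true = false
[1] true OR false = true
[2.1] NOT true = false
[2] false OR true = true
[3.1] NOT true = false
[3.2] NOT false = true
[3] false OR true OR true = true
[4] false OR true = true
[5] true OR false = true
[6.1] NOT true = false
[6.2] NOT false = true
[6] false OR true = true
[7.1] NOT true = false
[7] false OR false OR true = true
[8.2] NOT true = false
[8] false OR false OR true = true
[root] true AND true AND true AND true AND true AND true AND true AND true = true
Overall: true → honored

Honored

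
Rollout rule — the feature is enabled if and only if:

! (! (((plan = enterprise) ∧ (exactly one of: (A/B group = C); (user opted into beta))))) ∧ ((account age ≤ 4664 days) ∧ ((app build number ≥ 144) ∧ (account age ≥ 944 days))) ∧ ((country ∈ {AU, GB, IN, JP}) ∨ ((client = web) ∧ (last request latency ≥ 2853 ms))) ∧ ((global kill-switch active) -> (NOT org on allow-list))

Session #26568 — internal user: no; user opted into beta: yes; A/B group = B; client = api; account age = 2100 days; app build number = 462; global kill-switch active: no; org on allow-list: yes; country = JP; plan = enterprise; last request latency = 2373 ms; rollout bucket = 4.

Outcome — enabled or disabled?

Atomic conditions:
  plan = enterprise: enterprise == enterprise is true
  A/B group = C: B == C is false
  user opted into beta: yes → true
  account age ≤ 4664 days: 2100 ≤ 4664 is true
  app build number ≥ 144: 462 ≥ 144 is true
  account age ≥ 944 days: 2100 ≥ 944 is true
  country ∈ {AU, GB, IN, JP}: JP is in the set → true
  client = web: api == web is false
  last request latency ≥ 2853 ms: 2373 ≥ 2853 is false
  global kill-switch active: no → false
  NOT org on allow-list: yes → false
Combine:
[1.1.1.2] exactly-one(false, true) = true
[1.1.1] true AND true = true
[1.1] NOT true = false
[1] NOT false = true
[2.2] true AND true = true
[2] true AND true = true
[3.2] false AND false = false
[3] true OR false = true
[4] false → false (antecedent false ⇒ implication holds) = true
[root] true AND true AND true AND true = true
Overall: true → enabled

Enabled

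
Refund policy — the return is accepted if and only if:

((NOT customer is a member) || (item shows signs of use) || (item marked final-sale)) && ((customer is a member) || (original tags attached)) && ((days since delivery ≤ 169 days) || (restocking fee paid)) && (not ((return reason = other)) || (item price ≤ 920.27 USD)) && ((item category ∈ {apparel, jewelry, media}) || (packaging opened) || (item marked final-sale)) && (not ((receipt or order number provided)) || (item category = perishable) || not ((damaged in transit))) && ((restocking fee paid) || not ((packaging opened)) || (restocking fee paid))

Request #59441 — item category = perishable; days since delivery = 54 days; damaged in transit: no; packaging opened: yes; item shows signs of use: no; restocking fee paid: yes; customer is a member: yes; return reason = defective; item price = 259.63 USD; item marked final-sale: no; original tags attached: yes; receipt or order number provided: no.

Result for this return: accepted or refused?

Atomic conditions:
  NOT customer is a member: yes → false
  item shows signs of use: no → false
  item marked final-sale: no → false
  customer is a member: yes → true
  original tags attached: yes → true
  days since delivery ≤ 169 days: 54 ≤ 169 is true
  restocking fee paid: yes → true
  return reason = other: defective == other is false
  item price ≤ 920.27 USD: 259.63 ≤ 920.27 is true
  item category ∈ {apparel, jewelry, media}: perishable is not in the set → false
  packaging opened: yes → true
  receipt or order number provided: no → false
  item category = perishable: perishable == perishable is true
  damaged in transit: no → false
Combine:
[1] false OR false OR false = false
[2] true OR true = true
[3] true OR true = true
[4.1] NOT false = true
[4] true OR true = true
[5] false OR true OR false = true
[6.1] NOT false = true
[6.3] NOT false = true
[6] true OR true OR true = true
[7.2] NOT true = false
[7] true OR false OR true = true
[root] false AND true AND true AND true AND true AND true AND true = false
Overall: false → refused

Refused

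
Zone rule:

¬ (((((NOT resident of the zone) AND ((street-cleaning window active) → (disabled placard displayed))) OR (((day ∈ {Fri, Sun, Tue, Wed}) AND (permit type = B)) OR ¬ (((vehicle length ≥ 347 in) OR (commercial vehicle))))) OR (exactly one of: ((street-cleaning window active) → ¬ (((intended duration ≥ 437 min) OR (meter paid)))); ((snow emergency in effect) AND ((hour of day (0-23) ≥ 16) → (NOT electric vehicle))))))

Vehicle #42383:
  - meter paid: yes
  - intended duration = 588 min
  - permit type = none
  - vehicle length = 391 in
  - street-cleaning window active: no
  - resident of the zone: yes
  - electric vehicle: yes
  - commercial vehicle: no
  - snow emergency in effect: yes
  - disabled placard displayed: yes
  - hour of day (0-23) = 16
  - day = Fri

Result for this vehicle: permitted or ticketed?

Ticketed

Atomic conditions:
  NOT resident of the zone: yes → false
  street-cleaning window active: no → false
  disabled placard displayed: yes → true
  day ∈ {Fri, Sun, Tue, Wed}: Fri is in the set → true
  permit type = B: none == B is false
  vehicle length ≥ 347 in: 391 ≥ 347 is true
  commercial vehicle: no → false
  intended duration ≥ 437 min: 588 ≥ 437 is true
  meter paid: yes → true
  snow emergency in effect: yes → true
  hour of day (0-23) ≥ 16: 16 ≥ 16 is true
  NOT electric vehicle: yes → false
Combine:
[1.1.1.2] false → true (antecedent false ⇒ implication holds) = true
[1.1.1] false AND true = false
[1.1.2.1] true AND false = false
[1.1.2.2.1] true OR false = true
[1.1.2.2] NOT true = false
[1.1.2] false OR false = false
[1.1] false OR false = false
[1.2.1.2.1] true OR true = true
[1.2.1.2] NOT true = false
[1.2.1] false → false (antecedent false ⇒ implication holds) = true
[1.2.2.2] true → false = false
[1.2.2] true AND false = false
[1.2] exactly-one(true, false) = true
[1] false OR true = true
[root] NOT true = false
Overall: false → ticketed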